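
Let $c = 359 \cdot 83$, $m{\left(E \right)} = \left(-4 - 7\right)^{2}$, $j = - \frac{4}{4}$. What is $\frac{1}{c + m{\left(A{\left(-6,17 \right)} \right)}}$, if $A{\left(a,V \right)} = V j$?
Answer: $\frac{1}{29918} \approx 3.3425 \cdot 10^{-5}$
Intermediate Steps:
$j = -1$ ($j = \left(-4\right) \frac{1}{4} = -1$)
$A{\left(a,V \right)} = - V$ ($A{\left(a,V \right)} = V \left(-1\right) = - V$)
$m{\left(E \right)} = 121$ ($m{\left(E \right)} = \left(-11\right)^{2} = 121$)
$c = 29797$
$\frac{1}{c + m{\left(A{\left(-6,17 \right)} \right)}} = \frac{1}{29797 + 121} = \frac{1}{29918}$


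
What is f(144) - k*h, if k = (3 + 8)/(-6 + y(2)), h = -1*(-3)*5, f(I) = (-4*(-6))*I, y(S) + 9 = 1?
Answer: 48549/14 ≈ 3467.8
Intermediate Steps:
y(S) = -8 (y(S) = -9 + 1 = -8)
f(I) = 24*I
h = 15 (h = 3*5 = 15)
k = -11/14 (k = (3 + 8)/(-6 - 8) = 11/(-14) = 11*(-1/14) = -11/14 ≈ -0.78571)
f(144) - k*h = 24*144 - (-11)*15/14 = 3456 - 1*(-165/14) = 3456 + 165/14 = 48549/14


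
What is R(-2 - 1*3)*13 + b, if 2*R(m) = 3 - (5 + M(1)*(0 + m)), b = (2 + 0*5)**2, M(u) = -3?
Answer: -213/2 ≈ -106.50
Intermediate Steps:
b = 4 (b = (2 + 0)**2 = 2**2 = 4)
R(m) = -1 + 3*m/2 (R(m) = (3 - (5 - 3*(0 + m)))/2 = (3 - (5 - 3*m))/2 = (3 + (-5 + 3*m))/2 = (-2 + 3*m)/2 = -1 + 3*m/2)
R(-2 - 1*3)*13 + b = (-1 + 3*(-2 - 1*3)/2)*13 + 4 = (-1 + 3*(-2 - 3)/2)*13 + 4 = (-1 + (3/2)*(-5))*13 + 4 = (-1 - 15/2)*13 + 4 = -17/2*13 + 4 = -221/2 + 4 = -213/2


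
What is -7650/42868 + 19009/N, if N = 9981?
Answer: 369261581/213932754 ≈ 1.7261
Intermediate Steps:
-7650/42868 + 19009/N = -7650/42868 + 19009/9981 = -7650*1/42868 + 19009*(1/9981) = -3825/21434 + 19009/9981 = 369261581/213932754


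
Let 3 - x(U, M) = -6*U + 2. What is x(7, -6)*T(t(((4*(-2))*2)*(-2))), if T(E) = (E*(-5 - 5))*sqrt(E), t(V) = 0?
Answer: 0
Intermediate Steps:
x(U, M) = 1 + 6*U (x(U, M) = 3 - (-6*U + 2) = 3 - (2 - 6*U) = 3 + (-2 + 6*U) = 1 + 6*U)
T(E) = -10*E**(3/2) (T(E) = (E*(-10))*sqrt(E) = (-10*E)*sqrt(E) = -10*E**(3/2))
x(7, -6)*T(t(((4*(-2))*2)*(-2))) = (1 + 6*7)*(-10*0**(3/2)) = (1 + 42)*(-10*0) = 43*0 = 0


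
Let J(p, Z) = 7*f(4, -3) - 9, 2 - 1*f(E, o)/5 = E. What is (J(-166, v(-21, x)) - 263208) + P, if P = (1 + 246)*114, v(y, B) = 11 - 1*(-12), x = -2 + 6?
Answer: -235129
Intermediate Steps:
f(E, o) = 10 - 5*E
x = 4
v(y, B) = 23 (v(y, B) = 11 + 12 = 23)
J(p, Z) = -79 (J(p, Z) = 7*(10 - 5*4) - 9 = 7*(10 - 20) - 9 = 7*(-10) - 9 = -70 - 9 = -79)
P = 28158 (P = 247*114 = 28158)
(J(-166, v(-21, x)) - 263208) + P = (-79 - 263208) + 28158 = -263287 + 28158 = -235129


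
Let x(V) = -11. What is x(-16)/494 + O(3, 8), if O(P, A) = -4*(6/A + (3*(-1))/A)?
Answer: -376/247 ≈ -1.5223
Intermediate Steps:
O(P, A) = -12/A (O(P, A) = -4*(6/A - 3/A) = -12/A)
x(-16)/494 + O(3, 8) = -11/494 - 12/8 = -11*1/494 - 12*⅛ = -11/494 - 3/2 = -376/247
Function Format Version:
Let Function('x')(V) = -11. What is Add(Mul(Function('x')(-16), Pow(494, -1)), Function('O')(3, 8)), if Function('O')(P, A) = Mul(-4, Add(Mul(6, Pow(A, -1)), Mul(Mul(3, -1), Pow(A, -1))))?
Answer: Rational(-376, 247) ≈ -1.5223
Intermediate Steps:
Function('O')(P, A) = Mul(-12, Pow(A, -1)) (Function('O')(P, A) = Mul(-4, Add(Mul(6, Pow(A, -1)), Mul(-3, Pow(A, -1)))) = Mul(-4, Mul(3, Pow(A, -1))) = Mul(-12, Pow(A, -1)))
Add(Mul(Function('x')(-16), Pow(494, -1)), Function('O')(3, 8)) = Add(Mul(-11, Pow(494, -1)), Mul(-12, Pow(8, -1))) = Add(Mul(-11, Rational(1, 494)), Mul(-12, Rational(1, 8))) = Add(Rational(-11, 494), Rational(-3, 2)) = Rational(-376, 247)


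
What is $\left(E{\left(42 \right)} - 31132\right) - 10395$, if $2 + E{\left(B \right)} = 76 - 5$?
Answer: $-41458$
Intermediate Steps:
$E{\left(B \right)} = 69$ ($E{\left(B \right)} = -2 + \left(76 - 5\right) = -2 + 71 = 69$)
$\left(E{\left(42 \right)} - 31132\right) - 10395 = \left(69 - 31132\right) - 10395 = -31063 - 10395 = -41458$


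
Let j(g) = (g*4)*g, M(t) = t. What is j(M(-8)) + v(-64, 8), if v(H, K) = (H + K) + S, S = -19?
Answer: 181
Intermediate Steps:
v(H, K) = -19 + H + K (v(H, K) = (H + K) - 19 = -19 + H + K)
j(g) = 4*g**2 (j(g) = (4*g)*g = 4*g**2)
j(M(-8)) + v(-64, 8) = 4*(-8)**2 + (-19 - 64 + 8) = 4*64 - 75 = 256 - 75 = 181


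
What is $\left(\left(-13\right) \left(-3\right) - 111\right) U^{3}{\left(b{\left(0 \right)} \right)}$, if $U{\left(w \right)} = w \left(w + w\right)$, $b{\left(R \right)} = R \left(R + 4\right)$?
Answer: $0$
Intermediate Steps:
$b{\left(R \right)} = R \left(4 + R\right)$
$U{\left(w \right)} = 2 w^{2}$ ($U{\left(w \right)} = w 2 w = 2 w^{2}$)
$\left(\left(-13\right) \left(-3\right) - 111\right) U^{3}{\left(b{\left(0 \right)} \right)} = \left(\left(-13\right) \left(-3\right) - 111\right) \left(2 \left(0 \left(4 + 0\right)\right)^{2}\right)^{3} = \left(39 - 111\right) \left(2 \left(0 \cdot 4\right)^{2}\right)^{3} = - 72 \left(2 \cdot 0^{2}\right)^{3} = - 72 \left(2 \cdot 0\right)^{3} = - 72 \cdot 0^{3} = \left(-72\right) 0 = 0$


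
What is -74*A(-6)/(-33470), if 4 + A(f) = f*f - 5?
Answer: 999/16735 ≈ 0.059695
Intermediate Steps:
A(f) = -9 + f² (A(f) = -4 + (f*f - 5) = -4 + (f² - 5) = -4 + (-5 + f²) = -9 + f²)
-74*A(-6)/(-33470) = -74*(-9 + (-6)²)/(-33470) = -74*(-9 + 36)*(-1/33470) = -74*27*(-1/33470) = -1998*(-1/33470) = 999/16735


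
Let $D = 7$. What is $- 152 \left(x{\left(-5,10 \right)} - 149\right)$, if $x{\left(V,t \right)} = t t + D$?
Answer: $6384$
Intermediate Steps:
$x{\left(V,t \right)} = 7 + t^{2}$ ($x{\left(V,t \right)} = t t + 7 = t^{2} + 7 = 7 + t^{2}$)
$- 152 \left(x{\left(-5,10 \right)} - 149\right) = - 152 \left(\left(7 + 10^{2}\right) - 149\right) = - 152 \left(\left(7 + 100\right) - 149\right) = - 152 \left(107 - 149\right) = \left(-152\right) \left(-42\right) = 6384$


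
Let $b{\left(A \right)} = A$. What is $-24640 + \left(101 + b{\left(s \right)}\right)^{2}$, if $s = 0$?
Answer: $-14439$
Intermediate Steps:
$-24640 + \left(101 + b{\left(s \right)}\right)^{2} = -24640 + \left(101 + 0\right)^{2} = -24640 + 101^{2} = -24640 + 10201 = -14439$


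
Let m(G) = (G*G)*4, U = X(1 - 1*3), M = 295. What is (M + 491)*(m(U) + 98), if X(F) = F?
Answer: 89604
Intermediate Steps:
U = -2 (U = 1 - 1*3 = 1 - 3 = -2)
m(G) = 4*G² (m(G) = G²*4 = 4*G²)
(M + 491)*(m(U) + 98) = (295 + 491)*(4*(-2)² + 98) = 786*(4*4 + 98) = 786*(16 + 98) = 786*114 = 89604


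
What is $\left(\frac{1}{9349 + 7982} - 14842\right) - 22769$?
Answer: $- \frac{651836240}{17331} \approx -37611.0$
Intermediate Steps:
$\left(\frac{1}{9349 + 7982} - 14842\right) - 22769 = \left(\frac{1}{17331} - 14842\right) - 22769 = - \frac{257226701}{17331} - 22769 = - \frac{651836240}{17331}$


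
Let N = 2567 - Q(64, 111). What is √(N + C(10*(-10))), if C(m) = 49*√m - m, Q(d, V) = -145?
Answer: √(2812 + 490*I) ≈ 53.228 + 4.6029*I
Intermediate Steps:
N = 2712 (N = 2567 - 1*(-145) = 2567 + 145 = 2712)
C(m) = -m + 49*√m
√(N + C(10*(-10))) = √(2712 + (-10*(-10) + 49*√(10*(-10)))) = √(2712 + (-1*(-100) + 49*√(-100))) = √(2712 + (100 + 49*(10*I))) = √(2712 + (100 + 490*I)) = √(2812 + 490*I)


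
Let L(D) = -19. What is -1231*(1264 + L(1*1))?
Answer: -1532595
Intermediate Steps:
-1231*(1264 + L(1*1)) = -1231*(1264 - 19) = -1231*1245 = -1532595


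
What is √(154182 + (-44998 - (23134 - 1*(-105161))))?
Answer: I*√19111 ≈ 138.24*I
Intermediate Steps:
√(154182 + (-44998 - (23134 - 1*(-105161)))) = √(154182 + (-44998 - (23134 + 105161))) = √(154182 + (-44998 - 1*128295)) = √(154182 + (-44998 - 128295)) = √(154182 - 173293) = √(-19111) = I*√19111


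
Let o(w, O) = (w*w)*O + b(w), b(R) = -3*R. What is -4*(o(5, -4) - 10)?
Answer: 500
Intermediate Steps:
o(w, O) = -3*w + O*w**2 (o(w, O) = (w*w)*O - 3*w = w**2*O - 3*w = O*w**2 - 3*w = -3*w + O*w**2)
-4*(o(5, -4) - 10) = -4*(5*(-3 - 4*5) - 10) = -4*(5*(-3 - 20) - 10) = -4*(5*(-23) - 10) = -4*(-115 - 10) = -4*(-125) = 500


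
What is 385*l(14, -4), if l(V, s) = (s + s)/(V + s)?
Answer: -308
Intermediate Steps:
l(V, s) = 2*s/(V + s) (l(V, s) = (2*s)/(V + s) = 2*s/(V + s))
385*l(14, -4) = 385*(2*(-4)/(14 - 4)) = 385*(2*(-4)/10) = 385*(2*(-4)*(1/10)) = 385*(-4/5) = -308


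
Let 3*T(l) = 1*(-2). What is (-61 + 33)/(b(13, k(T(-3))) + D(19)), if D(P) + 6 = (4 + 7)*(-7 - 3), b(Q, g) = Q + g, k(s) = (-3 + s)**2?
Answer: 126/403 ≈ 0.31265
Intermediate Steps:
T(l) = -2/3 (T(l) = (1*(-2))/3 = (1/3)*(-2) = -2/3)
D(P) = -116 (D(P) = -6 + (4 + 7)*(-7 - 3) = -6 + 11*(-10) = -6 - 110 = -116)
(-61 + 33)/(b(13, k(T(-3))) + D(19)) = (-61 + 33)/((13 + (-3 - 2/3)**2) - 116) = -28/((13 + (-11/3)**2) - 116) = -28/((13 + 121/9) - 116) = -28/(238/9 - 116) = -28/(-806/9) = -28*(-9/806) = 126/403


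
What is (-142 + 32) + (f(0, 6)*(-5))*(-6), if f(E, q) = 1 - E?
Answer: -80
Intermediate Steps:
(-142 + 32) + (f(0, 6)*(-5))*(-6) = (-142 + 32) + ((1 - 1*0)*(-5))*(-6) = -110 + ((1 + 0)*(-5))*(-6) = -110 + (1*(-5))*(-6) = -110 - 5*(-6) = -110 + 30 = -80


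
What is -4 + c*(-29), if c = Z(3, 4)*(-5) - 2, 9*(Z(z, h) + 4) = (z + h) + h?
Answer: -3139/9 ≈ -348.78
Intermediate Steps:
Z(z, h) = -4 + z/9 + 2*h/9 (Z(z, h) = -4 + ((z + h) + h)/9 = -4 + ((h + z) + h)/9 = -4 + (z + 2*h)/9 = -4 + (z/9 + 2*h/9) = -4 + z/9 + 2*h/9)
c = 107/9 (c = (-4 + (⅑)*3 + (2/9)*4)*(-5) - 2 = (-4 + ⅓ + 8/9)*(-5) - 2 = -25/9*(-5) - 2 = 125/9 - 2 = 107/9 ≈ 11.889)
-4 + c*(-29) = -4 + (107/9)*(-29) = -4 - 3103/9 = -3139/9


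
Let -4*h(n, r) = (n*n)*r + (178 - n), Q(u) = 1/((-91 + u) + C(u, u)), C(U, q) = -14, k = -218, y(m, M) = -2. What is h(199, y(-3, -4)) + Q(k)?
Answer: 25589025/1292 ≈ 19806.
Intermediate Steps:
Q(u) = 1/(-105 + u) (Q(u) = 1/((-91 + u) - 14) = 1/(-105 + u))
h(n, r) = -89/2 + n/4 - r*n²/4 (h(n, r) = -((n*n)*r + (178 - n))/4 = -(n²*r + (178 - n))/4 = -(r*n² + (178 - n))/4 = -(178 - n + r*n²)/4 = -89/2 + n/4 - r*n²/4)
h(199, y(-3, -4)) + Q(k) = (-89/2 + (¼)*199 - ¼*(-2)*199²) + 1/(-105 - 218) = (-89/2 + 199/4 - ¼*(-2)*39601) + 1/(-323) = (-89/2 + 199/4 + 39601/2) - 1/323 = 79223/4 - 1/323 = 25589025/1292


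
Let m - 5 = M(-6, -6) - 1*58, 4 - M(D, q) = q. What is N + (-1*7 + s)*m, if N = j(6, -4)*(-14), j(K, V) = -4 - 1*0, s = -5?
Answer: 572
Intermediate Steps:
M(D, q) = 4 - q
j(K, V) = -4 (j(K, V) = -4 + 0 = -4)
N = 56 (N = -4*(-14) = 56)
m = -43 (m = 5 + ((4 - 1*(-6)) - 1*58) = 5 + ((4 + 6) - 58) = 5 + (10 - 58) = 5 - 48 = -43)
N + (-1*7 + s)*m = 56 + (-1*7 - 5)*(-43) = 56 + (-7 - 5)*(-43) = 56 - 12*(-43) = 56 + 516 = 572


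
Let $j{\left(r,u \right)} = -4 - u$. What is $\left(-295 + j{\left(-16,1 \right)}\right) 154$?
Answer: $-46200$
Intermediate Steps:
$\left(-295 + j{\left(-16,1 \right)}\right) 154 = \left(-295 - 5\right) 154 = \left(-300\right) 154 = -46200$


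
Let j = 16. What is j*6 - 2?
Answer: 94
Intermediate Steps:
j*6 - 2 = 16*6 - 2 = 96 - 2 = 94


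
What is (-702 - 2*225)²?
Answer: 1327104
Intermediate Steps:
(-702 - 2*225)² = (-702 - 450)² = (-1152)² = 1327104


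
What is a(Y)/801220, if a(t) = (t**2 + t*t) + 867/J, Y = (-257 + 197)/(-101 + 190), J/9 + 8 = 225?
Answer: 6976369/4131547816620 ≈ 1.6886e-6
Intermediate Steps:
J = 1953 (J = -72 + 9*225 = -72 + 2025 = 1953)
Y = -60/89 ≈ -0.67416
a(t) = 289/651 + 2*t**2 (a(t) = (t**2 + t*t) + 867/1953 = (t**2 + t**2) + 867*(1/1953) = 2*t**2 + 289/651 = 289/651 + 2*t**2)
a(Y)/801220 = (289/651 + 2*(-60/89)**2)/801220 = (289/651 + 2*(3600/7921))*(1/801220) = (289/651 + 7200/7921)*(1/801220) = (6976369/5156571)*(1/801220) = 6976369/4131547816620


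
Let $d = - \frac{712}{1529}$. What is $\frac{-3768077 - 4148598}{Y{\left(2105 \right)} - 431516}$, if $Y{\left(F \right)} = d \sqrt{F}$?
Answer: $\frac{1996616699841660325}{108830039093037044} - \frac{1077309050675 \sqrt{2105}}{54415019546518522} \approx 18.345$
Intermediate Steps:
$d = - \frac{712}{1529}$ ($d = \left(-712\right) \frac{1}{1529} = - \frac{712}{1529} \approx -0.46566$)
$Y{\left(F \right)} = - \frac{712 \sqrt{F}}{1529}$
$\frac{-3768077 - 4148598}{Y{\left(2105 \right)} - 431516} = \frac{-3768077 - 4148598}{- \frac{712 \sqrt{2105}}{1529} - 431516} = - \frac{7916675}{-431516 - \frac{712 \sqrt{2105}}{1529}}$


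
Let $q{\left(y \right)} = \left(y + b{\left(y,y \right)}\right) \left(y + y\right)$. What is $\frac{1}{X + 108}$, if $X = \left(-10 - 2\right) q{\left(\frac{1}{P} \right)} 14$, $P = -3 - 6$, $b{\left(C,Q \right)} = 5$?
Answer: $\frac{27}{7844} \approx 0.0034421$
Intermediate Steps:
$P = -9$ ($P = -3 - 6 = -9$)
$q{\left(y \right)} = 2 y \left(5 + y\right)$ ($q{\left(y \right)} = \left(y + 5\right) \left(y + y\right) = \left(5 + y\right) 2 y = 2 y \left(5 + y\right)$)
$X = \frac{4928}{27}$ ($X = \left(-10 - 2\right) \frac{2 \left(5 + \frac{1}{-9}\right)}{-9} \cdot 14 = \left(-10 - 2\right) 2 \left(- \frac{1}{9}\right) \left(5 - \frac{1}{9}\right) 14 = - 12 \cdot 2 \left(- \frac{1}{9}\right) \frac{44}{9} \cdot 14 = \left(-12\right) \left(- \frac{88}{81}\right) 14 = \frac{352}{27} \cdot 14 = \frac{4928}{27} \approx 182.52$)
$\frac{1}{X + 108} = \frac{1}{\frac{4928}{27} + 108} = \frac{1}{\frac{7844}{27}} = \frac{27}{7844}$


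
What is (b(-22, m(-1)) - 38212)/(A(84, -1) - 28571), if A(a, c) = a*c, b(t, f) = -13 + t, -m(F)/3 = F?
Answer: 3477/2605 ≈ 1.3347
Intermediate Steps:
m(F) = -3*F
(b(-22, m(-1)) - 38212)/(A(84, -1) - 28571) = ((-13 - 22) - 38212)/(84*(-1) - 28571) = (-35 - 38212)/(-84 - 28571) = -38247/(-28655) = -38247*(-1/28655) = 3477/2605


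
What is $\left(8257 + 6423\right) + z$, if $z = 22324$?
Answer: $37004$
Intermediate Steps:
$\left(8257 + 6423\right) + z = \left(8257 + 6423\right) + 22324 = 14680 + 22324 = 37004$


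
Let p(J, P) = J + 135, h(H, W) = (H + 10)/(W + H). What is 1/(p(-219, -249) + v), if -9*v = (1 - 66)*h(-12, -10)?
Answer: -99/8251 ≈ -0.011999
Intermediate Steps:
h(H, W) = (10 + H)/(H + W)
p(J, P) = 135 + J
v = 65/99 (v = -(1 - 66)*(10 - 12)/(-12 - 10)/9 = -(-65)*-2/(-22)/9 = -(-65)*(-1/22*(-2))/9 = -(-65)/(9*11) = -1/9*(-65/11) = 65/99 ≈ 0.65657)
1/(p(-219, -249) + v) = 1/((135 - 219) + 65/99) = 1/(-84 + 65/99) = 1/(-8251/99) = -99/8251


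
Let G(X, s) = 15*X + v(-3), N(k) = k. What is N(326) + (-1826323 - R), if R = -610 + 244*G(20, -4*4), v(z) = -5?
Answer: -1897367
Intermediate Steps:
G(X, s) = -5 + 15*X (G(X, s) = 15*X - 5 = -5 + 15*X)
R = 71370 (R = -610 + 244*(-5 + 15*20) = -610 + 244*(-5 + 300) = -610 + 244*295 = -610 + 71980 = 71370)
N(326) + (-1826323 - R) = 326 + (-1826323 - 1*71370) = 326 + (-1826323 - 71370) = 326 - 1897693 = -1897367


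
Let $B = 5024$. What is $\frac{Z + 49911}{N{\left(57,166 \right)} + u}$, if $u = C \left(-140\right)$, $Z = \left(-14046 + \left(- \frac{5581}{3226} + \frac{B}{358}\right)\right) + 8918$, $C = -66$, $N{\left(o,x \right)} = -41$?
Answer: $\frac{25867227195}{5311999346} \approx 4.8696$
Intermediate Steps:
$Z = - \frac{2954079399}{577454}$ ($Z = \left(-14046 + \left(- \frac{5581}{3226} + \frac{5024}{358}\right)\right) + 8918 = \left(-14046 + \left(\left(-5581\right) \frac{1}{3226} + 5024 \cdot \frac{1}{358}\right)\right) + 8918 = \left(-14046 + \left(- \frac{5581}{3226} + \frac{2512}{179}\right)\right) + 8918 = \left(-14046 + \frac{7104713}{577454}\right) + 8918 = - \frac{8103814171}{577454} + 8918 = - \frac{2954079399}{577454} \approx -5115.7$)
$u = 9240$ ($u = \left(-66\right) \left(-140\right) = 9240$)
$\frac{Z + 49911}{N{\left(57,166 \right)} + u} = \frac{- \frac{2954079399}{577454} + 49911}{-41 + 9240} = \frac{25867227195}{577454 \cdot 9199} = \frac{25867227195}{577454} \cdot \frac{1}{9199} = \frac{25867227195}{5311999346}$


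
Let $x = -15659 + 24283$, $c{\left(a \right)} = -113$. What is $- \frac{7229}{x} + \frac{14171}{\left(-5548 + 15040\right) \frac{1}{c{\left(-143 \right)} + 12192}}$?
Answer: $\frac{52718374141}{2923536} \approx 18032.0$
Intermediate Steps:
$x = 8624$
$- \frac{7229}{x} + \frac{14171}{\left(-5548 + 15040\right) \frac{1}{c{\left(-143 \right)} + 12192}} = - \frac{7229}{8624} + \frac{14171}{\left(-5548 + 15040\right) \frac{1}{-113 + 12192}} = \left(-7229\right) \frac{1}{8624} + \frac{14171}{9492 \cdot \frac{1}{12079}} = - \frac{7229}{8624} + \frac{14171}{9492 \cdot \frac{1}{12079}} = - \frac{7229}{8624} + \frac{14171}{\frac{9492}{12079}} = - \frac{7229}{8624} + 14171 \cdot \frac{12079}{9492} = - \frac{7229}{8624} + \frac{171171509}{9492} = \frac{52718374141}{2923536}$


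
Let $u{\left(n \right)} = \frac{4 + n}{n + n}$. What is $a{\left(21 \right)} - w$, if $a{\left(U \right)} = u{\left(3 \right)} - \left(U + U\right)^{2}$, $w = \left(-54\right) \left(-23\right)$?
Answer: $- \frac{18029}{6} \approx -3004.8$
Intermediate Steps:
$w = 1242$
$u{\left(n \right)} = \frac{4 + n}{2 n}$
$a{\left(U \right)} = \frac{7}{6} - 4 U^{2}$ ($a{\left(U \right)} = \frac{4 + 3}{2 \cdot 3} - \left(U + U\right)^{2} = \frac{1}{2} \cdot \frac{1}{3} \cdot 7 - \left(2 U\right)^{2} = \frac{7}{6} - 4 U^{2}$)
$a{\left(21 \right)} - w = \left(\frac{7}{6} - 4 \cdot 21^{2}\right) - 1242 = \left(\frac{7}{6} - 1764\right) - 1242 = - \frac{10577}{6} - 1242 = - \frac{18029}{6}$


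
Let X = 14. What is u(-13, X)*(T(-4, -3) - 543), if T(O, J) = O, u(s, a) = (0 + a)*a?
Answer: -107212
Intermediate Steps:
u(s, a) = a**2 (u(s, a) = a*a = a**2)
u(-13, X)*(T(-4, -3) - 543) = 14**2*(-4 - 543) = 196*(-547) = -107212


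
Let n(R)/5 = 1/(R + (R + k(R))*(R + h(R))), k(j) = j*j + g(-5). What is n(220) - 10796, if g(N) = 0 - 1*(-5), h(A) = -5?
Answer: -22573561523/2090919 ≈ -10796.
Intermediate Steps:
g(N) = 5 (g(N) = 0 + 5 = 5)
k(j) = 5 + j² (k(j) = j*j + 5 = j² + 5 = 5 + j²)
n(R) = 5/(R + (-5 + R)*(5 + R + R²)) (n(R) = 5/(R + (R + (5 + R²))*(R - 5)) = 5/(R + (5 + R + R²)*(-5 + R)) = 5/(R + (-5 + R)*(5 + R + R²)))
n(220) - 10796 = 5/(-25 + 220 + 220³ - 4*220²) - 10796 = 5/(-25 + 220 + 10648000 - 4*48400) - 10796 = 5/(-25 + 220 + 10648000 - 193600) - 10796 = 5/10454595 - 10796 = 5*(1/10454595) - 10796 = 1/2090919 - 10796 = -22573561523/2090919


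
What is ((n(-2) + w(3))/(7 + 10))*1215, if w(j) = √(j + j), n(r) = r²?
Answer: 4860/17 + 1215*√6/17 ≈ 460.95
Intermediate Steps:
w(j) = √2*√j (w(j) = √(2*j) = √2*√j)
((n(-2) + w(3))/(7 + 10))*1215 = (((-2)² + √2*√3)/(7 + 10))*1215 = ((4 + √6)/17)*1215 = ((4 + √6)*(1/17))*1215 = (4/17 + √6/17)*1215 = 4860/17 + 1215*√6/17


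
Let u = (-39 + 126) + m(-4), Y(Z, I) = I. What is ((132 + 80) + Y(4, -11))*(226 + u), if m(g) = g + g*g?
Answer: 65325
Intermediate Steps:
m(g) = g + g²
u = 99 (u = (-39 + 126) - 4*(1 - 4) = 87 - 4*(-3) = 87 + 12 = 99)
((132 + 80) + Y(4, -11))*(226 + u) = ((132 + 80) - 11)*(226 + 99) = (212 - 11)*325 = 201*325 = 65325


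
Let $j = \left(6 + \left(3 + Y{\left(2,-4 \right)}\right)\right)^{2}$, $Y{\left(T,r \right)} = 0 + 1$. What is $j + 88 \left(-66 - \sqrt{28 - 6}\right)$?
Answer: $-5708 - 88 \sqrt{22} \approx -6120.8$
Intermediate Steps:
$Y{\left(T,r \right)} = 1$
$j = 100$ ($j = \left(6 + \left(3 + 1\right)\right)^{2} = \left(6 + 4\right)^{2} = 10^{2} = 100$)
$j + 88 \left(-66 - \sqrt{28 - 6}\right) = 100 + 88 \left(-66 - \sqrt{28 - 6}\right) = 100 + 88 \left(-66 - \sqrt{22}\right) = 100 - \left(5808 + 88 \sqrt{22}\right) = -5708 - 88 \sqrt{22}$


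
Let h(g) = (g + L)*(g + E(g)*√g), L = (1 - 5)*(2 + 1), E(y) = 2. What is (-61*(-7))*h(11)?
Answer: -4697 - 854*√11 ≈ -7529.4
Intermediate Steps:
L = -12 (L = -4*3 = -12)
h(g) = (-12 + g)*(g + 2*√g) (h(g) = (g - 12)*(g + 2*√g) = (-12 + g)*(g + 2*√g))
(-61*(-7))*h(11) = (-61*(-7))*(11² - 24*√11 - 12*11 + 2*11^(3/2)) = 427*(121 - 24*√11 - 132 + 2*(11*√11)) = 427*(121 - 24*√11 - 132 + 22*√11) = 427*(-11 - 2*√11) = -4697 - 854*√11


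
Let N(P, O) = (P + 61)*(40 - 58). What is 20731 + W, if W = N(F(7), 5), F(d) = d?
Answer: 19507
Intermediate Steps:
N(P, O) = -1098 - 18*P (N(P, O) = (61 + P)*(-18) = -1098 - 18*P)
W = -1224 (W = -1098 - 18*7 = -1098 - 126 = -1224)
20731 + W = 20731 - 1224 = 19507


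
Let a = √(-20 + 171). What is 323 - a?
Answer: 323 - √151 ≈ 310.71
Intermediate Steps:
a = √151 ≈ 12.288
323 - a = 323 - √151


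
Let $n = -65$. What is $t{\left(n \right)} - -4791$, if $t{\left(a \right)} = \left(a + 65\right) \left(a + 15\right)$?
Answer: $4791$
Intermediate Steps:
$t{\left(a \right)} = \left(15 + a\right) \left(65 + a\right)$ ($t{\left(a \right)} = \left(65 + a\right) \left(15 + a\right) = \left(15 + a\right) \left(65 + a\right)$)
$t{\left(n \right)} - -4791 = \left(975 + \left(-65\right)^{2} + 80 \left(-65\right)\right) - -4791 = \left(975 + 4225 - 5200\right) + 4791 = 0 + 4791 = 4791$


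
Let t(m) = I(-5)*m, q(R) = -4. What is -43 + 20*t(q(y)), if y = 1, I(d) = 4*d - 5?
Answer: 1957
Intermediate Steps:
I(d) = -5 + 4*d
t(m) = -25*m (t(m) = (-5 + 4*(-5))*m = (-5 - 20)*m = -25*m)
-43 + 20*t(q(y)) = -43 + 20*(-25*(-4)) = -43 + 20*100 = -43 + 2000 = 1957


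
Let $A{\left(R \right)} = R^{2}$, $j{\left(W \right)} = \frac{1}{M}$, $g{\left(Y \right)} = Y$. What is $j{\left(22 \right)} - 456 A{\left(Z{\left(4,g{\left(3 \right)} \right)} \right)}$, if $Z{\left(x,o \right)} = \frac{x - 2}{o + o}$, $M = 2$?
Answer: $- \frac{301}{6} \approx -50.167$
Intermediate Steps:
$j{\left(W \right)} = \frac{1}{2}$
$Z{\left(x,o \right)} = \frac{-2 + x}{2 o}$
$j{\left(22 \right)} - 456 A{\left(Z{\left(4,g{\left(3 \right)} \right)} \right)} = \frac{1}{2} - 456 \left(\frac{-2 + 4}{2 \cdot 3}\right)^{2} = \frac{1}{2} - 456 \left(\frac{1}{2} \cdot \frac{1}{3} \cdot 2\right)^{2} = \frac{1}{2} - \frac{456}{9} = \frac{1}{2} - \frac{152}{3} = - \frac{301}{6}$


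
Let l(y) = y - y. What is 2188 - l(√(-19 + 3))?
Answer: 2188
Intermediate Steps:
l(y) = 0
2188 - l(√(-19 + 3)) = 2188 - 1*0 = 2188 + 0 = 2188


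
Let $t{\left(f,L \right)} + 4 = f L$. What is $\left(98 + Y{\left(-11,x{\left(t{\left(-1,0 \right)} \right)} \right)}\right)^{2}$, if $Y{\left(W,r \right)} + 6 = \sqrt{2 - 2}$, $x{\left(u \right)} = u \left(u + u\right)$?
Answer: $8464$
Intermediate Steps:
$t{\left(f,L \right)} = -4 + L f$ ($t{\left(f,L \right)} = -4 + f L = -4 + L f$)
$x{\left(u \right)} = 2 u^{2}$ ($x{\left(u \right)} = u 2 u = 2 u^{2}$)
$Y{\left(W,r \right)} = -6$ ($Y{\left(W,r \right)} = -6 + \sqrt{2 - 2} = -6 + \sqrt{0} = -6 + 0 = -6$)
$\left(98 + Y{\left(-11,x{\left(t{\left(-1,0 \right)} \right)} \right)}\right)^{2} = \left(98 - 6\right)^{2} = 92^{2} = 8464$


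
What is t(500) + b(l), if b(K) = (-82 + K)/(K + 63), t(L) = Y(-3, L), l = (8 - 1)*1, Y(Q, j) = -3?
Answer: -57/14 ≈ -4.0714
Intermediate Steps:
l = 7 (l = 7*1 = 7)
t(L) = -3
b(K) = (-82 + K)/(63 + K)
t(500) + b(l) = -3 + (-82 + 7)/(63 + 7) = -3 - 75/70 = -3 + (1/70)*(-75) = -3 - 15/14 = -57/14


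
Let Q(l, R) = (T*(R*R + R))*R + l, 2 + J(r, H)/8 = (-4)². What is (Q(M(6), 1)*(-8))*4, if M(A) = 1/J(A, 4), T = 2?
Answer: -898/7 ≈ -128.29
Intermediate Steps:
J(r, H) = 112 (J(r, H) = -16 + 8*(-4)² = -16 + 8*16 = -16 + 128 = 112)
M(A) = 1/112
Q(l, R) = l + R*(2*R + 2*R²) (Q(l, R) = (2*(R*R + R))*R + l = (2*(R² + R))*R + l = (2*(R + R²))*R + l = (2*R + 2*R²)*R + l = R*(2*R + 2*R²) + l = l + R*(2*R + 2*R²))
(Q(M(6), 1)*(-8))*4 = ((1/112 + 2*1² + 2*1³)*(-8))*4 = ((1/112 + 2*1 + 2*1)*(-8))*4 = ((1/112 + 2 + 2)*(-8))*4 = ((449/112)*(-8))*4 = -449/14*4 = -898/7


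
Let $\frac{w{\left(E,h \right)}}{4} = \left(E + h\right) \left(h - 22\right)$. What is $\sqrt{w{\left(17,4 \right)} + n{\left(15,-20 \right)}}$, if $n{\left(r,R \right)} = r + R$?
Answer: $i \sqrt{1517} \approx 38.949 i$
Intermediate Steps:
$n{\left(r,R \right)} = R + r$
$w{\left(E,h \right)} = 4 \left(-22 + h\right) \left(E + h\right)$ ($w{\left(E,h \right)} = 4 \left(E + h\right) \left(h - 22\right) = 4 \left(E + h\right) \left(-22 + h\right) = 4 \left(-22 + h\right) \left(E + h\right)$)
$\sqrt{w{\left(17,4 \right)} + n{\left(15,-20 \right)}} = \sqrt{\left(\left(-88\right) 17 - 352 + 4 \cdot 4^{2} + 4 \cdot 17 \cdot 4\right) + \left(-20 + 15\right)} = \sqrt{\left(-1496 - 352 + 4 \cdot 16 + 272\right) - 5} = \sqrt{\left(-1496 - 352 + 64 + 272\right) - 5} = \sqrt{-1512 - 5} = \sqrt{-1517} = i \sqrt{1517}$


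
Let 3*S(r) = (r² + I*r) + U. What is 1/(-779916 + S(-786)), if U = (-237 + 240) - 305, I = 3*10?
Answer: -3/1745834 ≈ -1.7184e-6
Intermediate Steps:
I = 30
U = -302 (U = 3 - 305 = -302)
S(r) = -302/3 + 10*r + r²/3 (S(r) = ((r² + 30*r) - 302)/3 = (-302 + r² + 30*r)/3 = -302/3 + 10*r + r²/3)
1/(-779916 + S(-786)) = 1/(-779916 + (-302/3 + 10*(-786) + (⅓)*(-786)²)) = 1/(-779916 + (-302/3 - 7860 + (⅓)*617796)) = 1/(-779916 + (-302/3 - 7860 + 205932)) = 1/(-779916 + 593914/3) = 1/(-1745834/3) = -3/1745834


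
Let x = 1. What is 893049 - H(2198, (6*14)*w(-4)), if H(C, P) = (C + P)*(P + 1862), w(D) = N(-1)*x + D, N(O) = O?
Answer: -1670827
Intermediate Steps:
w(D) = -1 + D (w(D) = -1*1 + D = -1 + D)
H(C, P) = (1862 + P)*(C + P) (H(C, P) = (C + P)*(1862 + P) = (1862 + P)*(C + P))
893049 - H(2198, (6*14)*w(-4)) = 893049 - (((6*14)*(-1 - 4))**2 + 1862*2198 + 1862*((6*14)*(-1 - 4)) + 2198*((6*14)*(-1 - 4))) = 893049 - ((84*(-5))**2 + 4092676 + 1862*(84*(-5)) + 2198*(84*(-5))) = 893049 - ((-420)**2 + 4092676 + 1862*(-420) + 2198*(-420)) = 893049 - (176400 + 4092676 - 782040 - 923160) = 893049 - 1*2563876 = 893049 - 2563876 = -1670827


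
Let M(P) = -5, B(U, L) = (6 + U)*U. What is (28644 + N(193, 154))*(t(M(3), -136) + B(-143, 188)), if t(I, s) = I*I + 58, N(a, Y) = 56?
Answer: 564643800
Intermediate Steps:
B(U, L) = U*(6 + U)
t(I, s) = 58 + I² (t(I, s) = I² + 58 = 58 + I²)
(28644 + N(193, 154))*(t(M(3), -136) + B(-143, 188)) = (28644 + 56)*((58 + (-5)²) - 143*(6 - 143)) = 28700*((58 + 25) - 143*(-137)) = 28700*(83 + 19591) = 28700*19674 = 564643800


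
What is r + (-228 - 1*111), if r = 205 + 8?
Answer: -126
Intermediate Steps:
r = 213
r + (-228 - 1*111) = 213 + (-228 - 1*111) = 213 + (-228 - 111) = 213 - 339 = -126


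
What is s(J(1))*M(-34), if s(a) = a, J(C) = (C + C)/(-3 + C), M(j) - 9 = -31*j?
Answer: -1063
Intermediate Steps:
M(j) = 9 - 31*j
J(C) = 2*C/(-3 + C) (J(C) = (2*C)/(-3 + C) = 2*C/(-3 + C))
s(J(1))*M(-34) = (2*1/(-3 + 1))*(9 - 31*(-34)) = (2*1/(-2))*(9 + 1054) = (2*1*(-1/2))*1063 = -1*1063 = -1063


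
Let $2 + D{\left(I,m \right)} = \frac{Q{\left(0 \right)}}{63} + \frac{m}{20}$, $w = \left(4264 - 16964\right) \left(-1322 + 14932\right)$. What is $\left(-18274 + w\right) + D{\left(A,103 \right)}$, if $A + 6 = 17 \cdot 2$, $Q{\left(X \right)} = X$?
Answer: $- \frac{3457305417}{20} \approx -1.7287 \cdot 10^{8}$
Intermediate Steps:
$A = 28$ ($A = -6 + 17 \cdot 2 = -6 + 34 = 28$)
$w = -172847000$ ($w = \left(-12700\right) 13610 = -172847000$)
$D{\left(I,m \right)} = -2 + \frac{m}{20}$ ($D{\left(I,m \right)} = -2 + \left(\frac{0}{63} + \frac{m}{20}\right) = -2 + \left(0 \cdot \frac{1}{63} + m \frac{1}{20}\right) = -2 + \left(0 + \frac{m}{20}\right) = -2 + \frac{m}{20}$)
$\left(-18274 + w\right) + D{\left(A,103 \right)} = \left(-18274 - 172847000\right) + \left(-2 + \frac{1}{20} \cdot 103\right) = -172865274 + \left(-2 + \frac{103}{20}\right) = -172865274 + \frac{63}{20} = - \frac{3457305417}{20}$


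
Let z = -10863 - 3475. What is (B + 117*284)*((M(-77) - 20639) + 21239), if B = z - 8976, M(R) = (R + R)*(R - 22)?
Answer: 157097244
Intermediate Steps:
z = -14338
M(R) = 2*R*(-22 + R) (M(R) = (2*R)*(-22 + R) = 2*R*(-22 + R))
B = -23314 (B = -14338 - 8976 = -23314)
(B + 117*284)*((M(-77) - 20639) + 21239) = (-23314 + 117*284)*((2*(-77)*(-22 - 77) - 20639) + 21239) = (-23314 + 33228)*((2*(-77)*(-99) - 20639) + 21239) = 9914*((15246 - 20639) + 21239) = 9914*(-5393 + 21239) = 9914*15846 = 157097244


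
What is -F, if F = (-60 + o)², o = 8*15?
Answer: -3600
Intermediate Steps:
o = 120
F = 3600 (F = (-60 + 120)² = 60² = 3600)
-F = -1*3600 = -3600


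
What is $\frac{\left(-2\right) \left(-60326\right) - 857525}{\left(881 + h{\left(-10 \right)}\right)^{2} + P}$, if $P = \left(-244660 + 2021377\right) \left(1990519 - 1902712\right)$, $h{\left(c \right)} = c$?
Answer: $- \frac{736873}{156008948260} \approx -4.7233 \cdot 10^{-6}$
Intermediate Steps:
$P = 156008189619$ ($P = 1776717 \cdot 87807 = 156008189619$)
$\frac{\left(-2\right) \left(-60326\right) - 857525}{\left(881 + h{\left(-10 \right)}\right)^{2} + P} = \frac{\left(-2\right) \left(-60326\right) - 857525}{\left(881 - 10\right)^{2} + 156008189619} = \frac{120652 - 857525}{871^{2} + 156008189619} = - \frac{736873}{758641 + 156008189619} = - \frac{736873}{156008948260}$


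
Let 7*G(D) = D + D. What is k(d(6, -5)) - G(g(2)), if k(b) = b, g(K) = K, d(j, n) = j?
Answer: 38/7 ≈ 5.4286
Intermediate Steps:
G(D) = 2*D/7 (G(D) = (D + D)/7 = (2*D)/7 = 2*D/7)
k(d(6, -5)) - G(g(2)) = 6 - 2*2/7 = 6 - 1*4/7 = 6 - 4/7 = 38/7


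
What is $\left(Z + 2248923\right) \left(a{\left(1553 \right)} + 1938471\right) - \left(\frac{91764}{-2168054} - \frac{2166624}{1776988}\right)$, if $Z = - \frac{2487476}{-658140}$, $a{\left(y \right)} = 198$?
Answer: $\frac{16450631936002502718904784044}{3773145943811615} \approx 4.3599 \cdot 10^{12}$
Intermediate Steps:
$Z = \frac{621869}{164535}$ ($Z = \left(-2487476\right) \left(- \frac{1}{658140}\right) = \frac{621869}{164535} \approx 3.7796$)
$\left(Z + 2248923\right) \left(a{\left(1553 \right)} + 1938471\right) - \left(\frac{91764}{-2168054} - \frac{2166624}{1776988}\right) = \left(\frac{621869}{164535} + 2248923\right) \left(198 + 1938471\right) - \left(\frac{91764}{-2168054} - \frac{2166624}{1776988}\right) = \frac{370027167674}{164535} \cdot 1938669 - \left(91764 \left(- \frac{1}{2168054}\right) - \frac{541656}{444247}\right) = \frac{239120066375795302}{54845} - \left(- \frac{45882}{1084027} - \frac{541656}{444247}\right) = \frac{239120066375795302}{54845} - - \frac{607552669566}{481575742669} = \frac{239120066375795302}{54845} + \frac{607552669566}{481575742669} = \frac{16450631936002502718904784044}{3773145943811615}$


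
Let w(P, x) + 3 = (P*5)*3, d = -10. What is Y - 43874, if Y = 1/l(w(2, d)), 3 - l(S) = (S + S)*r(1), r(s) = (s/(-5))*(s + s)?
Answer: -5396497/123 ≈ -43874.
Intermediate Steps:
r(s) = -2*s²/5 (r(s) = (s*(-⅕))*(2*s) = (-s/5)*(2*s) = -2*s²/5)
w(P, x) = -3 + 15*P (w(P, x) = -3 + (P*5)*3 = -3 + (5*P)*3 = -3 + 15*P)
l(S) = 3 + 4*S/5 (l(S) = 3 - (S + S)*(-⅖*1²) = 3 - 2*S*(-⅖*1) = 3 - 2*S*(-2)/5 = 3 - (-4)*S/5 = 3 + 4*S/5)
Y = 5/123 (Y = 1/(3 + 4*(-3 + 15*2)/5) = 1/(3 + 4*(-3 + 30)/5) = 1/(3 + (⅘)*27) = 1/(3 + 108/5) = 1/(123/5) = 5/123 ≈ 0.040650)
Y - 43874 = 5/123 - 43874 = -5396497/123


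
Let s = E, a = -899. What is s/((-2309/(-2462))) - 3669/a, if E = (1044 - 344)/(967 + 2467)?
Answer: 15320613257/3564133147 ≈ 4.2986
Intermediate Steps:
E = 350/1717 (E = 700/3434 = 700*(1/3434) = 350/1717 ≈ 0.20384)
s = 350/1717 ≈ 0.20384
s/((-2309/(-2462))) - 3669/a = 350/(1717*((-2309/(-2462)))) - 3669/(-899) = 350/(1717*((-2309*(-1/2462)))) - 3669*(-1/899) = 350/(1717*(2309/2462)) + 3669/899 = (350/1717)*(2462/2309) + 3669/899 = 861700/3964553 + 3669/899 = 15320613257/3564133147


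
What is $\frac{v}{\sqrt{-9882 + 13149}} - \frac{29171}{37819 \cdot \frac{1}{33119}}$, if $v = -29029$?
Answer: $- \frac{966114349}{37819} - \frac{2639 \sqrt{3}}{9} \approx -26054.0$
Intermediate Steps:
$\frac{v}{\sqrt{-9882 + 13149}} - \frac{29171}{37819 \cdot \frac{1}{33119}} = - \frac{29029}{\sqrt{-9882 + 13149}} - \frac{29171}{37819 \cdot \frac{1}{33119}} = - \frac{29029}{\sqrt{3267}} - \frac{29171}{37819 \cdot \frac{1}{33119}} = - \frac{29029}{33 \sqrt{3}} - \frac{29171}{\frac{37819}{33119}} = - 29029 \frac{\sqrt{3}}{99} - \frac{966114349}{37819} = - \frac{2639 \sqrt{3}}{9} - \frac{966114349}{37819} = - \frac{966114349}{37819} - \frac{2639 \sqrt{3}}{9}$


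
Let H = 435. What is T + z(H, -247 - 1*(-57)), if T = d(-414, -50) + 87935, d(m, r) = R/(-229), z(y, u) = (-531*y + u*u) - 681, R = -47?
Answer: -24647452/229 ≈ -1.0763e+5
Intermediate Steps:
z(y, u) = -681 + u² - 531*y (z(y, u) = (-531*y + u²) - 681 = (u² - 531*y) - 681 = -681 + u² - 531*y)
d(m, r) = 47/229 (d(m, r) = -47/(-229) = -47*(-1/229) = 47/229)
T = 20137162/229 (T = 47/229 + 87935 = 20137162/229 ≈ 87935.)
T + z(H, -247 - 1*(-57)) = 20137162/229 + (-681 + (-247 - 1*(-57))² - 531*435) = 20137162/229 + (-681 + (-247 + 57)² - 230985) = 20137162/229 + (-681 + (-190)² - 230985) = 20137162/229 + (-681 + 36100 - 230985) = 20137162/229 - 195566 = -24647452/229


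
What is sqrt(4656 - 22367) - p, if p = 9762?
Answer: -9762 + I*sqrt(17711) ≈ -9762.0 + 133.08*I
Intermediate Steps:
sqrt(4656 - 22367) - p = sqrt(4656 - 22367) - 1*9762 = sqrt(-17711) - 9762 = I*sqrt(17711) - 9762 = -9762 + I*sqrt(17711)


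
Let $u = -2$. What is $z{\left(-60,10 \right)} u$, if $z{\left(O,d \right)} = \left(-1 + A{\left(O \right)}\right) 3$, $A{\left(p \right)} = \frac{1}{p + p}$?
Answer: $\frac{121}{20} \approx 6.05$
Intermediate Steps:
$A{\left(p \right)} = \frac{1}{2 p}$
$z{\left(O,d \right)} = -3 + \frac{3}{2 O}$ ($z{\left(O,d \right)} = \left(-1 + \frac{1}{2 O}\right) 3 = -3 + \frac{3}{2 O}$)
$z{\left(-60,10 \right)} u = \left(-3 + \frac{3}{2 \left(-60\right)}\right) \left(-2\right) = \left(-3 + \frac{3}{2} \left(- \frac{1}{60}\right)\right) \left(-2\right) = \left(-3 - \frac{1}{40}\right) \left(-2\right) = \left(- \frac{121}{40}\right) \left(-2\right) = \frac{121}{20}$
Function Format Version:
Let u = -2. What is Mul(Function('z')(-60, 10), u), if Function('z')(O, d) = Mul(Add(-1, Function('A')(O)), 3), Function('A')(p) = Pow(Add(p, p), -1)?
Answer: Rational(121, 20) ≈ 6.0500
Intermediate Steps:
Function('A')(p) = Mul(Rational(1, 2), Pow(p, -1)) (Function('A')(p) = Pow(Mul(2, p), -1) = Mul(Rational(1, 2), Pow(p, -1)))
Function('z')(O, d) = Add(-3, Mul(Rational(3, 2), Pow(O, -1))) (Function('z')(O, d) = Mul(Add(-1, Mul(Rational(1, 2), Pow(O, -1))), 3) = Add(-3, Mul(Rational(3, 2), Pow(O, -1))))
Mul(Function('z')(-60, 10), u) = Mul(Add(-3, Mul(Rational(3, 2), Pow(-60, -1))), -2) = Mul(Add(-3, Mul(Rational(3, 2), Rational(-1, 60))), -2) = Mul(Add(-3, Rational(-1, 40)), -2) = Mul(Rational(-121, 40), -2) = Rational(121, 20)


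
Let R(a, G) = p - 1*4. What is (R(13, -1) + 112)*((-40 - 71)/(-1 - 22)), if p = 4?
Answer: 12432/23 ≈ 540.52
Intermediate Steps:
R(a, G) = 0 (R(a, G) = 4 - 1*4 = 4 - 4 = 0)
(R(13, -1) + 112)*((-40 - 71)/(-1 - 22)) = (0 + 112)*((-40 - 71)/(-1 - 22)) = 112*(-111/(-23)) = 112*(-111*(-1/23)) = 112*(111/23) = 12432/23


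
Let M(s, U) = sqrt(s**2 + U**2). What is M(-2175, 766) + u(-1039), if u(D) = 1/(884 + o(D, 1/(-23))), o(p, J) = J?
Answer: 23/20331 + sqrt(5317381) ≈ 2305.9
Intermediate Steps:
M(s, U) = sqrt(U**2 + s**2)
u(D) = 23/20331 (u(D) = 1/(884 + 1/(-23)) = 1/(884 - 1/23) = 1/(20331/23) = 23/20331)
M(-2175, 766) + u(-1039) = sqrt(766**2 + (-2175)**2) + 23/20331 = sqrt(586756 + 4730625) + 23/20331 = sqrt(5317381) + 23/20331 = 23/20331 + sqrt(5317381)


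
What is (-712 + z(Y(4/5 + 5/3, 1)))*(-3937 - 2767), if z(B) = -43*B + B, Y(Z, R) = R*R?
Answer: 5054816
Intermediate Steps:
Y(Z, R) = R**2
z(B) = -42*B
(-712 + z(Y(4/5 + 5/3, 1)))*(-3937 - 2767) = (-712 - 42*1**2)*(-3937 - 2767) = (-712 - 42*1)*(-6704) = (-712 - 42)*(-6704) = -754*(-6704) = 5054816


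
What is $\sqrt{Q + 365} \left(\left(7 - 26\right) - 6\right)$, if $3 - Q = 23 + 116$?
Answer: $- 25 \sqrt{229} \approx -378.32$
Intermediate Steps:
$Q = -136$ ($Q = 3 - \left(23 + 116\right) = 3 - 139 = -136$)
$\sqrt{Q + 365} \left(\left(7 - 26\right) - 6\right) = \sqrt{-136 + 365} \left(\left(7 - 26\right) - 6\right) = \sqrt{229} \left(-19 - 6\right) = \sqrt{229} \left(-25\right) = - 25 \sqrt{229}$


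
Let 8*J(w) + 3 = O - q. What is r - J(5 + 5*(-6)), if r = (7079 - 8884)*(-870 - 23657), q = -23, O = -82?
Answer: 177084971/4 ≈ 4.4271e+7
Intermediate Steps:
r = 44271235 (r = -1805*(-24527) = 44271235)
J(w) = -31/4 (J(w) = -3/8 + (-82 - 1*(-23))/8 = -3/8 + (-82 + 23)/8 = -3/8 + (1/8)*(-59) = -3/8 - 59/8 = -31/4)
r - J(5 + 5*(-6)) = 44271235 - 1*(-31/4) = 44271235 + 31/4 = 177084971/4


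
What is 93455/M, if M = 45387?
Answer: 93455/45387 ≈ 2.0591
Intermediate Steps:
93455/M = 93455/45387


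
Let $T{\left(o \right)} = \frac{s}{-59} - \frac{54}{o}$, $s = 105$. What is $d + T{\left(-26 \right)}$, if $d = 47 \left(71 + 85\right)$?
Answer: $\frac{5623872}{767} \approx 7332.3$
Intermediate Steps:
$T{\left(o \right)} = - \frac{105}{59} - \frac{54}{o}$ ($T{\left(o \right)} = \frac{105}{-59} - \frac{54}{o} = 105 \left(- \frac{1}{59}\right) - \frac{54}{o} = - \frac{105}{59} - \frac{54}{o}$)
$d = 7332$ ($d = 47 \cdot 156 = 7332$)
$d + T{\left(-26 \right)} = 7332 - \left(\frac{105}{59} + \frac{54}{-26}\right) = 7332 - - \frac{228}{767} = 7332 + \left(- \frac{105}{59} + \frac{27}{13}\right) = 7332 + \frac{228}{767} = \frac{5623872}{767}$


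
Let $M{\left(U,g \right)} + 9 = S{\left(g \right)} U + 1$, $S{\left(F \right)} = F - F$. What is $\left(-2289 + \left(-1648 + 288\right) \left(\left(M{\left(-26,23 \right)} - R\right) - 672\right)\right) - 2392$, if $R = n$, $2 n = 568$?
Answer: $1306359$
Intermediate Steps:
$S{\left(F \right)} = 0$
$n = 284$ ($n = \frac{1}{2} \cdot 568 = 284$)
$R = 284$
$M{\left(U,g \right)} = -8$ ($M{\left(U,g \right)} = -9 + \left(0 U + 1\right) = -9 + \left(0 + 1\right) = -9 + 1 = -8$)
$\left(-2289 + \left(-1648 + 288\right) \left(\left(M{\left(-26,23 \right)} - R\right) - 672\right)\right) - 2392 = \left(-2289 + \left(-1648 + 288\right) \left(\left(-8 - 284\right) - 672\right)\right) - 2392 = \left(-2289 - 1360 \left(\left(-8 - 284\right) - 672\right)\right) - 2392 = \left(-2289 - 1360 \left(-292 - 672\right)\right) - 2392 = \left(-2289 - -1311040\right) - 2392 = \left(-2289 + 1311040\right) - 2392 = 1308751 - 2392 = 1306359$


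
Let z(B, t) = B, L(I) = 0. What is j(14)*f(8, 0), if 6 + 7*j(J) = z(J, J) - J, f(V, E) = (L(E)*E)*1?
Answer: 0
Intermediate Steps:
f(V, E) = 0 (f(V, E) = (0*E)*1 = 0*1 = 0)
j(J) = -6/7 (j(J) = -6/7 + (J - J)/7 = -6/7 + (1/7)*0 = -6/7 + 0 = -6/7)
j(14)*f(8, 0) = -6/7*0 = 0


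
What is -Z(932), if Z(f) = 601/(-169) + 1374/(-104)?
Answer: 11335/676 ≈ 16.768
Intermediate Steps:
Z(f) = -11335/676 (Z(f) = 601*(-1/169) + 1374*(-1/104) = -601/169 - 687/52 = -11335/676)
-Z(932) = -1*(-11335/676) = 11335/676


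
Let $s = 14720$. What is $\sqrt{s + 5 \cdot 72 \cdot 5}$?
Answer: $2 \sqrt{4130} \approx 128.53$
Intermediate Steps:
$\sqrt{s + 5 \cdot 72 \cdot 5} = \sqrt{14720 + 5 \cdot 72 \cdot 5} = \sqrt{14720 + 5 \cdot 360} = \sqrt{14720 + 1800} = \sqrt{16520} = 2 \sqrt{4130}$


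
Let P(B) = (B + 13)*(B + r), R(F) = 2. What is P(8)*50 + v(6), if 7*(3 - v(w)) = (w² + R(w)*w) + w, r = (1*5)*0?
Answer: 58767/7 ≈ 8395.3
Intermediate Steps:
r = 0 (r = 5*0 = 0)
v(w) = 3 - 3*w/7 - w²/7 (v(w) = 3 - ((w² + 2*w) + w)/7 = 3 - (w² + 3*w)/7 = 3 + (-3*w/7 - w²/7) = 3 - 3*w/7 - w²/7)
P(B) = B*(13 + B) (P(B) = (B + 13)*(B + 0) = (13 + B)*B = B*(13 + B))
P(8)*50 + v(6) = (8*(13 + 8))*50 + (3 - 3/7*6 - ⅐*6²) = (8*21)*50 + (3 - 18/7 - ⅐*36) = 168*50 + (3 - 18/7 - 36/7) = 8400 - 33/7 = 58767/7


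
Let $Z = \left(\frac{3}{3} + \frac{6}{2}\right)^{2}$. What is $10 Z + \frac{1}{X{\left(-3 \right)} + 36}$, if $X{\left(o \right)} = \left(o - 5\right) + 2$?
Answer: $\frac{4801}{30} \approx 160.03$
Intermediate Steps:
$X{\left(o \right)} = -3 + o$ ($X{\left(o \right)} = \left(-5 + o\right) + 2 = -3 + o$)
$Z = 16$ ($Z = \left(3 \cdot \frac{1}{3} + 6 \cdot \frac{1}{2}\right)^{2} = \left(1 + 3\right)^{2} = 4^{2} = 16$)
$10 Z + \frac{1}{X{\left(-3 \right)} + 36} = 10 \cdot 16 + \frac{1}{\left(-3 - 3\right) + 36} = 160 + \frac{1}{-6 + 36} = 160 + \frac{1}{30} = \frac{4801}{30}$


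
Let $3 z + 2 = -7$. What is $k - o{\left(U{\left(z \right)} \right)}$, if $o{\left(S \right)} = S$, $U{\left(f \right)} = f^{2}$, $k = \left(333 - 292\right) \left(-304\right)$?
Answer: $-12473$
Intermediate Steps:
$k = -12464$ ($k = 41 \left(-304\right) = -12464$)
$z = -3$ ($z = - \frac{2}{3} + \frac{1}{3} \left(-7\right) = - \frac{2}{3} - \frac{7}{3} = -3$)
$k - o{\left(U{\left(z \right)} \right)} = -12464 - \left(-3\right)^{2} = -12464 - 9 = -12473$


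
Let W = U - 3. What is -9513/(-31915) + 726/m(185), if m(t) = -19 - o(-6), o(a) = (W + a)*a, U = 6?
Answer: -22818309/1180855 ≈ -19.324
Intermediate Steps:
W = 3 (W = 6 - 3 = 3)
o(a) = a*(3 + a) (o(a) = (3 + a)*a = a*(3 + a))
m(t) = -37 (m(t) = -19 - (-6)*(3 - 6) = -19 - (-6)*(-3) = -19 - 1*18 = -19 - 18 = -37)
-9513/(-31915) + 726/m(185) = -9513/(-31915) + 726/(-37) = -9513*(-1/31915) + 726*(-1/37) = 9513/31915 - 726/37 = -22818309/1180855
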